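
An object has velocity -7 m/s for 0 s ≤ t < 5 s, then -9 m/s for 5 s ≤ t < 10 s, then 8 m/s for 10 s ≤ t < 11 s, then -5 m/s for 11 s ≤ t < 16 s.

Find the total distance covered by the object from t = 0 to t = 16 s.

Total distance travelled is ∫|v| dt — sum the magnitudes of each area piece.
0–5 s: |-7| × 5 = 35 m
5–10 s: |-9| × 5 = 45 m
10–11 s: |8| × 1 = 8 m
11–16 s: |-5| × 5 = 25 m
Total distance = 113 m

113 m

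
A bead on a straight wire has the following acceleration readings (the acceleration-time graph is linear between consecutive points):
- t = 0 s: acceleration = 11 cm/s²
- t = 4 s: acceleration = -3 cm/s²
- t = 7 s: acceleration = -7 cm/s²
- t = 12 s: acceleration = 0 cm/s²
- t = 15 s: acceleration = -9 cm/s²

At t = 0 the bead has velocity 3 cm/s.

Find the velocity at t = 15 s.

-27 cm/s

Δv equals the area under the a-t graph; then v = v₀ + Δv.
0–4 s: ½(11 + -3)(4) = 16 cm/s
4–7 s: ½(-3 + -7)(3) = -15 cm/s
7–12 s: ½(-7 + 0)(5) = -17.5 cm/s
12–15 s: ½(0 + -9)(3) = -13.5 cm/s
Δv = -30 cm/s, so v(15) = 3 + (-30) = -27 cm/s.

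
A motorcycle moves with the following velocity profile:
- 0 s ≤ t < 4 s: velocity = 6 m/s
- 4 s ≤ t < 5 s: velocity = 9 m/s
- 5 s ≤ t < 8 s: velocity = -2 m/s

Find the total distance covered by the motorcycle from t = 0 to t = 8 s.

39 m

Total distance travelled is ∫|v| dt — sum the magnitudes of each area piece.
0–4 s: |6| × 4 = 24 m
4–5 s: |9| × 1 = 9 m
5–8 s: |-2| × 3 = 6 m
Total distance = 39 m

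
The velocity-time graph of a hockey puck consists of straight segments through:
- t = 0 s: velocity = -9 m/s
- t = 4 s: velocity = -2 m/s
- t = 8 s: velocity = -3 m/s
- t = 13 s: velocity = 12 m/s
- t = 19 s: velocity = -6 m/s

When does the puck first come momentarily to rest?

t = 9 s

v changes sign on 8–13 s (from -3 to 12); the graph is linear there, so v = 0 at t = 8 + (3)·(13 − 8)/(12 − -3) = 9 s.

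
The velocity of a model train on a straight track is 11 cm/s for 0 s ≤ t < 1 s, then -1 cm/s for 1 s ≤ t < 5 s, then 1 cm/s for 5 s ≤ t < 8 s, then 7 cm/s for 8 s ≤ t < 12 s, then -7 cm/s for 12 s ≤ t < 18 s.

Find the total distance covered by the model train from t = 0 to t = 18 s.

88 cm

Distance (not displacement) is the total path length: add the absolute areas under v-t.
0–1 s: |11| × 1 = 11 cm
1–5 s: |-1| × 4 = 4 cm
5–8 s: |1| × 3 = 3 cm
8–12 s: |7| × 4 = 28 cm
12–18 s: |-7| × 6 = 42 cm
Total distance = 88 cm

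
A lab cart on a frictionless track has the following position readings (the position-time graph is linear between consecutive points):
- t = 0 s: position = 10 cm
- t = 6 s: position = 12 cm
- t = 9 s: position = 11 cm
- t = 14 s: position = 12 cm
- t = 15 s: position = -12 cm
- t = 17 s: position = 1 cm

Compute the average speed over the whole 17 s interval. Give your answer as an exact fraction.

41/17 cm/s

Average speed = (total path length)/(elapsed time); on a piecewise-linear x-t graph the path length is Σ|Δx|.
0–6 s: |Δx| = |12 − 10| = 2 cm
6–9 s: |Δx| = |11 − 12| = 1 cm
9–14 s: |Δx| = |12 − 11| = 1 cm
14–15 s: |Δx| = |-12 − 12| = 24 cm
15–17 s: |Δx| = |1 − -12| = 13 cm
Total path = 41 cm; average speed = 41/17 = 41/17 cm/s.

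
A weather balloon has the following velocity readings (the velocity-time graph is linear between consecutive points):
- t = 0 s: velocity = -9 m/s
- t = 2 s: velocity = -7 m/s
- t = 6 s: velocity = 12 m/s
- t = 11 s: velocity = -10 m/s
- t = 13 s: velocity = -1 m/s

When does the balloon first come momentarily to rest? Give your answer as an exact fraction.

v changes sign on 2–6 s (from -7 to 12); the graph is linear there, so v = 0 at t = 2 + (7)·(6 − 2)/(12 − -7) = 66/19 s.

t = 66/19 s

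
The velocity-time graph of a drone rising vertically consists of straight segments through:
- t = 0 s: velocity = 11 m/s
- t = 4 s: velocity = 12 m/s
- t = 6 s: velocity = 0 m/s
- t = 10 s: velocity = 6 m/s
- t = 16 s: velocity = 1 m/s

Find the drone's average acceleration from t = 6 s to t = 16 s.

0.1 m/s²

Average acceleration = Δv/Δt = (1 − 0)/(16 − 6) = 0.1 m/s².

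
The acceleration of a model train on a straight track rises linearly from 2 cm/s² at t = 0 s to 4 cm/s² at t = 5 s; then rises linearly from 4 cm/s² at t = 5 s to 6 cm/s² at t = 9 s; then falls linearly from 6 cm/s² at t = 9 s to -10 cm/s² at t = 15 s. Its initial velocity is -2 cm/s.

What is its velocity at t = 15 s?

Δv equals the area under the a-t graph; then v = v₀ + Δv.
0–5 s: ½(2 + 4)(5) = 15 cm/s
5–9 s: ½(4 + 6)(4) = 20 cm/s
9–15 s: ½(6 + -10)(6) = -12 cm/s
Δv = 23 cm/s, so v(15) = -2 + (23) = 21 cm/s.

21 cm/s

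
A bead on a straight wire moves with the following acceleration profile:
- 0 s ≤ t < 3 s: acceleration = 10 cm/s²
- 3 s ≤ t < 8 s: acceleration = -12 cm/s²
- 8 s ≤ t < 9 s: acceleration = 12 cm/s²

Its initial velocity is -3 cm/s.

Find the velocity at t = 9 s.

-21 cm/s

Δv equals the area under the a-t graph; then v = v₀ + Δv.
0–3 s: 10 × 3 = 30 cm/s
3–8 s: -12 × 5 = -60 cm/s
8–9 s: 12 × 1 = 12 cm/s
Δv = -18 cm/s, so v(9) = -3 + (-18) = -21 cm/s.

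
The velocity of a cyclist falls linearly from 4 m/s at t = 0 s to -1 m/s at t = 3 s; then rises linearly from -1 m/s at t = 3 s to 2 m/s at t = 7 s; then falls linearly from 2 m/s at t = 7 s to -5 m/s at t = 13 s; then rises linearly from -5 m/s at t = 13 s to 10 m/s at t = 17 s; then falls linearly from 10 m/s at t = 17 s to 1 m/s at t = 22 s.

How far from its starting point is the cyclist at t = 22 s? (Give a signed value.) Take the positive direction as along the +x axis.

Net displacement equals the area under the velocity-time graph (areas below the axis count negative).
0–3 s: ½(4 + -1)(3) = 4.5 m
3–7 s: ½(-1 + 2)(4) = 2 m
7–13 s: ½(2 + -5)(6) = -9 m
13–17 s: ½(-5 + 10)(4) = 10 m
17–22 s: ½(10 + 1)(5) = 27.5 m
Net displacement = 35 m

35 m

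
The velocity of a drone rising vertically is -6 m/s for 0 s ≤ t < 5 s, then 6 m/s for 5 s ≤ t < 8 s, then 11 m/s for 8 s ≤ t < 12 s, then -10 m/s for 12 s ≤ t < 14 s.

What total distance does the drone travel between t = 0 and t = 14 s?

Distance (not displacement) is the total path length: add the absolute areas under v-t.
0–5 s: |-6| × 5 = 30 m
5–8 s: |6| × 3 = 18 m
8–12 s: |11| × 4 = 44 m
12–14 s: |-10| × 2 = 20 m
Total distance = 112 m

112 m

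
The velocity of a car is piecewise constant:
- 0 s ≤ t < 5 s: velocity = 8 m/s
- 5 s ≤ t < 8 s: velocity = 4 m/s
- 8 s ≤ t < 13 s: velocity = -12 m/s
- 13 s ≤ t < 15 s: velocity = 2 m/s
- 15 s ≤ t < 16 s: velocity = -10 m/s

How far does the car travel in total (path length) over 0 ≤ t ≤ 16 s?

126 m

Distance (not displacement) is the total path length: add the absolute areas under v-t.
0–5 s: |8| × 5 = 40 m
5–8 s: |4| × 3 = 12 m
8–13 s: |-12| × 5 = 60 m
13–15 s: |2| × 2 = 4 m
15–16 s: |-10| × 1 = 10 m
Total distance = 126 m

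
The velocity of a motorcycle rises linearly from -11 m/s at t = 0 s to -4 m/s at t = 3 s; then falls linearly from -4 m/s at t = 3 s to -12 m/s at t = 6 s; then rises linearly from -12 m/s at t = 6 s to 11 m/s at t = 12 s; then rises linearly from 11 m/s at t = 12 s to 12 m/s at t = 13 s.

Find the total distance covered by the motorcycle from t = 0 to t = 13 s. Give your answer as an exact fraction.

2129/23 m

Total distance travelled is ∫|v| dt — sum the magnitudes of each area piece.
0–3 s: |½(-11 + -4)(3)| = 22.5 m
3–6 s: |½(-4 + -12)(3)| = 24 m
6–12 s: v = 0 at t = 210/23 s; triangle areas 432/23 + 363/23 = 795/23 m
12–13 s: |½(11 + 12)(1)| = 11.5 m
Total distance = 2129/23 m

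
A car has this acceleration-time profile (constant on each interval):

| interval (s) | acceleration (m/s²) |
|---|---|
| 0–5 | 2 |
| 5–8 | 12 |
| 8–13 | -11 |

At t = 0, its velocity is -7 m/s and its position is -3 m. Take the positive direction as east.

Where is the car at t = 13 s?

On each constant-a segment, Δv = aΔt and Δx = v₀Δt + ½aΔt²; chain segment to segment.
0–5 s: v starts -7 m/s; Δx = -7·5 + ½·2·5² = -10 m; v ends 3 m/s.
5–8 s: v starts 3 m/s; Δx = 3·3 + ½·12·3² = 63 m; v ends 39 m/s.
8–13 s: v starts 39 m/s; Δx = 39·5 + ½·-11·5² = 57.5 m; v ends -16 m/s.
x(13) = -3 + Σ Δx = 107.5 m.

107.5 m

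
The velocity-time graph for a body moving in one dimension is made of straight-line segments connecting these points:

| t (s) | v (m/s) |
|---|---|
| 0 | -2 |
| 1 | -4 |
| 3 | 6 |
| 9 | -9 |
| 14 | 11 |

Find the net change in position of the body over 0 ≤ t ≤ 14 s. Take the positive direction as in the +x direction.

Net displacement equals the area under the velocity-time graph (areas below the axis count negative).
0–1 s: ½(-2 + -4)(1) = -3 m
1–3 s: ½(-4 + 6)(2) = 2 m
3–9 s: ½(6 + -9)(6) = -9 m
9–14 s: ½(-9 + 11)(5) = 5 m
Net displacement = -5 m

-5 m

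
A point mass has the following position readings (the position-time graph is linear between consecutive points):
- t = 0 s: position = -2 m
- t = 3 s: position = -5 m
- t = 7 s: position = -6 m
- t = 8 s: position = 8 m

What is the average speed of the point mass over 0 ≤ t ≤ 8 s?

Average speed = (total path length)/(elapsed time); on a piecewise-linear x-t graph the path length is Σ|Δx|.
0–3 s: |Δx| = |-5 − -2| = 3 m
3–7 s: |Δx| = |-6 − -5| = 1 m
7–8 s: |Δx| = |8 − -6| = 14 m
Total path = 18 m; average speed = 18/8 = 2.25 m/s.

2.25 m/s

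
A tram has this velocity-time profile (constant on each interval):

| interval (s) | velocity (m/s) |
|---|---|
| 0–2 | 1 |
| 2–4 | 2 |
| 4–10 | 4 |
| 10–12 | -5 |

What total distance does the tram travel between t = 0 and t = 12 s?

Total distance travelled is ∫|v| dt — sum the magnitudes of each area piece.
0–2 s: |1| × 2 = 2 m
2–4 s: |2| × 2 = 4 m
4–10 s: |4| × 6 = 24 m
10–12 s: |-5| × 2 = 10 m
Total distance = 40 m

40 m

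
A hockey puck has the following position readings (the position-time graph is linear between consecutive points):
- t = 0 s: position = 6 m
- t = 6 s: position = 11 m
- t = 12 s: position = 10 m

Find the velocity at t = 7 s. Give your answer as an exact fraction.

Velocity is the slope of the x-t graph on 6–12 s: (10 − 11)/(12 − 6) = -1/6 m/s.

-1/6 m/s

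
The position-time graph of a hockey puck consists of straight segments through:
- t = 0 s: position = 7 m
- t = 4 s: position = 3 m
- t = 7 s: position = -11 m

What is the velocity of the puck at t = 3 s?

Velocity is the slope of the x-t graph on 0–4 s: (3 − 7)/(4 − 0) = -1 m/s.

-1 m/s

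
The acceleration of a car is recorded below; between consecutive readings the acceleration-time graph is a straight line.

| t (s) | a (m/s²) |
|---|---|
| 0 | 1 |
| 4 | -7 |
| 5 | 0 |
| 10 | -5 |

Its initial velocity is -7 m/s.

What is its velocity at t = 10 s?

-35 m/s

Δv equals the area under the a-t graph; then v = v₀ + Δv.
0–4 s: ½(1 + -7)(4) = -12 m/s
4–5 s: ½(-7 + 0)(1) = -3.5 m/s
5–10 s: ½(0 + -5)(5) = -12.5 m/s
Δv = -28 m/s, so v(10) = -7 + (-28) = -35 m/s.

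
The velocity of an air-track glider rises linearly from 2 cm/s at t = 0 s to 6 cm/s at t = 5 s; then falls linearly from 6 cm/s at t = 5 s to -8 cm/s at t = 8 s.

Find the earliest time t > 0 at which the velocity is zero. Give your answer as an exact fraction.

t = 44/7 s

v changes sign on 5–8 s (from 6 to -8); the graph is linear there, so v = 0 at t = 5 + (-6)·(8 − 5)/(-8 − 6) = 44/7 s.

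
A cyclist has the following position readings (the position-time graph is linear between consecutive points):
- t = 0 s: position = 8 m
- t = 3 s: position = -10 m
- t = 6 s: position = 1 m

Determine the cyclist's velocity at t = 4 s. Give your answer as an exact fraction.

Velocity is the slope of the x-t graph on 3–6 s: (1 − -10)/(6 − 3) = 11/3 m/s.

11/3 m/s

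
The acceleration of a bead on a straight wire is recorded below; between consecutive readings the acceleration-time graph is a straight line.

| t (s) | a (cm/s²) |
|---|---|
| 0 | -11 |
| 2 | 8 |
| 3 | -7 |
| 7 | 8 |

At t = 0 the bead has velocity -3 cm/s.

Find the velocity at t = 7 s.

-3.5 cm/s

Δv equals the area under the a-t graph; then v = v₀ + Δv.
0–2 s: ½(-11 + 8)(2) = -3 cm/s
2–3 s: ½(8 + -7)(1) = 0.5 cm/s
3–7 s: ½(-7 + 8)(4) = 2 cm/s
Δv = -0.5 cm/s, so v(7) = -3 + (-0.5) = -3.5 cm/s.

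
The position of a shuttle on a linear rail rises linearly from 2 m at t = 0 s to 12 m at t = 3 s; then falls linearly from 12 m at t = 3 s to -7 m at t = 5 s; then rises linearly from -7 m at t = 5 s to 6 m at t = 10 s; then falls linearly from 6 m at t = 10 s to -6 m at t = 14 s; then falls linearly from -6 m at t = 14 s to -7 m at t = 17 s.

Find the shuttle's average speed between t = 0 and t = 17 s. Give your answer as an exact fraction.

Average speed = (total path length)/(elapsed time); on a piecewise-linear x-t graph the path length is Σ|Δx|.
0–3 s: |Δx| = |12 − 2| = 10 m
3–5 s: |Δx| = |-7 − 12| = 19 m
5–10 s: |Δx| = |6 − -7| = 13 m
10–14 s: |Δx| = |-6 − 6| = 12 m
14–17 s: |Δx| = |-7 − -6| = 1 m
Total path = 55 m; average speed = 55/17 = 55/17 m/s.

55/17 m/s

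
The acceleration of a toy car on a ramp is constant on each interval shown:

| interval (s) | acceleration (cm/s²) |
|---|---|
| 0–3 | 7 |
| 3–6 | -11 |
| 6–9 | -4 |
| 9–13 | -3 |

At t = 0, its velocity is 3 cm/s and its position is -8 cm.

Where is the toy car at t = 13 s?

-98 cm

On each constant-a segment, Δv = aΔt and Δx = v₀Δt + ½aΔt²; chain segment to segment.
0–3 s: v starts 3 cm/s; Δx = 3·3 + ½·7·3² = 40.5 cm; v ends 24 cm/s.
3–6 s: v starts 24 cm/s; Δx = 24·3 + ½·-11·3² = 22.5 cm; v ends -9 cm/s.
6–9 s: v starts -9 cm/s; Δx = -9·3 + ½·-4·3² = -45 cm; v ends -21 cm/s.
9–13 s: v starts -21 cm/s; Δx = -21·4 + ½·-3·4² = -108 cm; v ends -33 cm/s.
x(13) = -8 + Σ Δx = -98 cm.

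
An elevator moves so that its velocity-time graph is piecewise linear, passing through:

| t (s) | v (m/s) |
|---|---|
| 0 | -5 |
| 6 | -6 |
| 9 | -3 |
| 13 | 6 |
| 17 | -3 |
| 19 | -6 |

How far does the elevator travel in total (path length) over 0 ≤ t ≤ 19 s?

75.5 m

Total distance travelled is ∫|v| dt — sum the magnitudes of each area piece.
0–6 s: |½(-5 + -6)(6)| = 33 m
6–9 s: |½(-6 + -3)(3)| = 13.5 m
9–13 s: v = 0 at t = 31/3 s; triangle areas 2 + 8 = 10 m
13–17 s: v = 0 at t = 47/3 s; triangle areas 8 + 2 = 10 m
17–19 s: |½(-3 + -6)(2)| = 9 m
Total distance = 75.5 m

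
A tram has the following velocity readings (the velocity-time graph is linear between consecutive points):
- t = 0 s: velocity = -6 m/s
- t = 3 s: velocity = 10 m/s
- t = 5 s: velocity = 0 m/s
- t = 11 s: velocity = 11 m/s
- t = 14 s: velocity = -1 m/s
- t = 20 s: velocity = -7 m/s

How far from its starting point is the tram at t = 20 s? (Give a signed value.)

40 m

Displacement is the signed area under the v-t curve.
0–3 s: ½(-6 + 10)(3) = 6 m
3–5 s: ½(10 + 0)(2) = 10 m
5–11 s: ½(0 + 11)(6) = 33 m
11–14 s: ½(11 + -1)(3) = 15 m
14–20 s: ½(-1 + -7)(6) = -24 m
Net displacement = 40 m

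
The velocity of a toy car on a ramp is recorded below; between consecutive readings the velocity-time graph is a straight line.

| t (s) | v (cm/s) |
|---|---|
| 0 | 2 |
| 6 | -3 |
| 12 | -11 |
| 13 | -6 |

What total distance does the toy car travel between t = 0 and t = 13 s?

58.3 cm

Distance (not displacement) is the total path length: add the absolute areas under v-t.
0–6 s: v = 0 at t = 2.4 s; triangle areas 2.4 + 5.4 = 7.8 cm
6–12 s: |½(-3 + -11)(6)| = 42 cm
12–13 s: |½(-11 + -6)(1)| = 8.5 cm
Total distance = 58.3 cm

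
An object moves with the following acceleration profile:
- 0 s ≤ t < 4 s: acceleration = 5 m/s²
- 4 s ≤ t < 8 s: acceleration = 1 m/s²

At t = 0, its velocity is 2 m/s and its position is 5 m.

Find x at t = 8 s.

149 m

On each constant-a segment, Δv = aΔt and Δx = v₀Δt + ½aΔt²; chain segment to segment.
0–4 s: v starts 2 m/s; Δx = 2·4 + ½·5·4² = 48 m; v ends 22 m/s.
4–8 s: v starts 22 m/s; Δx = 22·4 + ½·1·4² = 96 m; v ends 26 m/s.
x(8) = 5 + Σ Δx = 149 m.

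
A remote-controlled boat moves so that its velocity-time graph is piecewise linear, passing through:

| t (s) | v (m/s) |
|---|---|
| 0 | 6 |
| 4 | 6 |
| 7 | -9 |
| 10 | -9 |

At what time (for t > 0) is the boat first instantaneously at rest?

t = 5.2 s

v changes sign on 4–7 s (from 6 to -9); the graph is linear there, so v = 0 at t = 4 + (-6)·(7 − 4)/(-9 − 6) = 5.2 s.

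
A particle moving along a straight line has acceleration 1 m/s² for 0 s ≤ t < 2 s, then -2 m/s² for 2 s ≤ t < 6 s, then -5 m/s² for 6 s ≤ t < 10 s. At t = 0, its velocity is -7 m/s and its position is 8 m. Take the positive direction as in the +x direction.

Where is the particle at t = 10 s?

On each constant-a segment, Δv = aΔt and Δx = v₀Δt + ½aΔt²; chain segment to segment.
0–2 s: v starts -7 m/s; Δx = -7·2 + ½·1·2² = -12 m; v ends -5 m/s.
2–6 s: v starts -5 m/s; Δx = -5·4 + ½·-2·4² = -36 m; v ends -13 m/s.
6–10 s: v starts -13 m/s; Δx = -13·4 + ½·-5·4² = -92 m; v ends -33 m/s.
x(10) = 8 + Σ Δx = -132 m.

-132 m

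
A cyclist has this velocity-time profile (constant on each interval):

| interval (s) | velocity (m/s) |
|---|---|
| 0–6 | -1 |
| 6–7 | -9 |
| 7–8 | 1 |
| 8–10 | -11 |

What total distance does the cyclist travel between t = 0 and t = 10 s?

Total distance travelled is ∫|v| dt — sum the magnitudes of each area piece.
0–6 s: |-1| × 6 = 6 m
6–7 s: |-9| × 1 = 9 m
7–8 s: |1| × 1 = 1 m
8–10 s: |-11| × 2 = 22 m
Total distance = 38 m

38 m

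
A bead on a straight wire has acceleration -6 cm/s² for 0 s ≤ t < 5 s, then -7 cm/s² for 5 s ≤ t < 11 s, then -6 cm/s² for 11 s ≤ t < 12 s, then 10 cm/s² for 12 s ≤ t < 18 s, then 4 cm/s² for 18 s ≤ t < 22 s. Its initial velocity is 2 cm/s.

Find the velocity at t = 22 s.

Δv equals the area under the a-t graph; then v = v₀ + Δv.
0–5 s: -6 × 5 = -30 cm/s
5–11 s: -7 × 6 = -42 cm/s
11–12 s: -6 × 1 = -6 cm/s
12–18 s: 10 × 6 = 60 cm/s
18–22 s: 4 × 4 = 16 cm/s
Δv = -2 cm/s, so v(22) = 2 + (-2) = 0 cm/s.

0 cm/s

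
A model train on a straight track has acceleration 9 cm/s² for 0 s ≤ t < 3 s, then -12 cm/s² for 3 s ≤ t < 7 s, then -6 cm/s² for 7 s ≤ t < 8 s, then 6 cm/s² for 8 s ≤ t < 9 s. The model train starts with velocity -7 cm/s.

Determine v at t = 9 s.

-28 cm/s

Δv equals the area under the a-t graph; then v = v₀ + Δv.
0–3 s: 9 × 3 = 27 cm/s
3–7 s: -12 × 4 = -48 cm/s
7–8 s: -6 × 1 = -6 cm/s
8–9 s: 6 × 1 = 6 cm/s
Δv = -21 cm/s, so v(9) = -7 + (-21) = -28 cm/s.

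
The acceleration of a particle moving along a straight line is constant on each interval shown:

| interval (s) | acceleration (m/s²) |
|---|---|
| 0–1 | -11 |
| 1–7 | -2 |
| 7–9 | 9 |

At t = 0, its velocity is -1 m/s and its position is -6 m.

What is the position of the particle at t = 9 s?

On each constant-a segment, Δv = aΔt and Δx = v₀Δt + ½aΔt²; chain segment to segment.
0–1 s: v starts -1 m/s; Δx = -1·1 + ½·-11·1² = -6.5 m; v ends -12 m/s.
1–7 s: v starts -12 m/s; Δx = -12·6 + ½·-2·6² = -108 m; v ends -24 m/s.
7–9 s: v starts -24 m/s; Δx = -24·2 + ½·9·2² = -30 m; v ends -6 m/s.
x(9) = -6 + Σ Δx = -150.5 m.

-150.5 m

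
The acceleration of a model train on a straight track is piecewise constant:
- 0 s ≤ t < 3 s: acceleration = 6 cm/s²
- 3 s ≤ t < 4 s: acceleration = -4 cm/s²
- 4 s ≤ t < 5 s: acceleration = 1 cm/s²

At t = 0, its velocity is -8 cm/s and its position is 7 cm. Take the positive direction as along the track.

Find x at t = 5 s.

24.5 cm

On each constant-a segment, Δv = aΔt and Δx = v₀Δt + ½aΔt²; chain segment to segment.
0–3 s: v starts -8 cm/s; Δx = -8·3 + ½·6·3² = 3 cm; v ends 10 cm/s.
3–4 s: v starts 10 cm/s; Δx = 10·1 + ½·-4·1² = 8 cm; v ends 6 cm/s.
4–5 s: v starts 6 cm/s; Δx = 6·1 + ½·1·1² = 6.5 cm; v ends 7 cm/s.
x(5) = 7 + Σ Δx = 24.5 cm.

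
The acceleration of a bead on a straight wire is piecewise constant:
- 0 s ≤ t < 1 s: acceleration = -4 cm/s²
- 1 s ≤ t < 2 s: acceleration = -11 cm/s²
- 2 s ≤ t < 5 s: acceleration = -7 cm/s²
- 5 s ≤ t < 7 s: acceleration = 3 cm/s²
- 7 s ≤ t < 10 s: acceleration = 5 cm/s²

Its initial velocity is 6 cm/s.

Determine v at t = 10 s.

Δv equals the area under the a-t graph; then v = v₀ + Δv.
0–1 s: -4 × 1 = -4 cm/s
1–2 s: -11 × 1 = -11 cm/s
2–5 s: -7 × 3 = -21 cm/s
5–7 s: 3 × 2 = 6 cm/s
7–10 s: 5 × 3 = 15 cm/s
Δv = -15 cm/s, so v(10) = 6 + (-15) = -9 cm/s.

-9 cm/s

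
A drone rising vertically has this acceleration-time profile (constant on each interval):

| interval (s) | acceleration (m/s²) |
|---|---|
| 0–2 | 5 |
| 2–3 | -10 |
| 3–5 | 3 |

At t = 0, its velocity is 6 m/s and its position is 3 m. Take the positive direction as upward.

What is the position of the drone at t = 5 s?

54 m

On each constant-a segment, Δv = aΔt and Δx = v₀Δt + ½aΔt²; chain segment to segment.
0–2 s: v starts 6 m/s; Δx = 6·2 + ½·5·2² = 22 m; v ends 16 m/s.
2–3 s: v starts 16 m/s; Δx = 16·1 + ½·-10·1² = 11 m; v ends 6 m/s.
3–5 s: v starts 6 m/s; Δx = 6·2 + ½·3·2² = 18 m; v ends 12 m/s.
x(5) = 3 + Σ Δx = 54 m.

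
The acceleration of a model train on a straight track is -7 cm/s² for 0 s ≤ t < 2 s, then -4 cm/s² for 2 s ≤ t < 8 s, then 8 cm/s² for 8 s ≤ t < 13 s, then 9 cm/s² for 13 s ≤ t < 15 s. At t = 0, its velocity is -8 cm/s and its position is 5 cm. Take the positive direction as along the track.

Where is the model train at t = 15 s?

On each constant-a segment, Δv = aΔt and Δx = v₀Δt + ½aΔt²; chain segment to segment.
0–2 s: v starts -8 cm/s; Δx = -8·2 + ½·-7·2² = -30 cm; v ends -22 cm/s.
2–8 s: v starts -22 cm/s; Δx = -22·6 + ½·-4·6² = -204 cm; v ends -46 cm/s.
8–13 s: v starts -46 cm/s; Δx = -46·5 + ½·8·5² = -130 cm; v ends -6 cm/s.
13–15 s: v starts -6 cm/s; Δx = -6·2 + ½·9·2² = 6 cm; v ends 12 cm/s.
x(15) = 5 + Σ Δx = -353 cm.

-353 cm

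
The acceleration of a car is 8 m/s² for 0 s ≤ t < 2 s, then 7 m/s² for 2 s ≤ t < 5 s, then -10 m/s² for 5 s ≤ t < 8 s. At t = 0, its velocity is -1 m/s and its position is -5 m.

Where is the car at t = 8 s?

148.5 m

On each constant-a segment, Δv = aΔt and Δx = v₀Δt + ½aΔt²; chain segment to segment.
0–2 s: v starts -1 m/s; Δx = -1·2 + ½·8·2² = 14 m; v ends 15 m/s.
2–5 s: v starts 15 m/s; Δx = 15·3 + ½·7·3² = 76.5 m; v ends 36 m/s.
5–8 s: v starts 36 m/s; Δx = 36·3 + ½·-10·3² = 63 m; v ends 6 m/s.
x(8) = -5 + Σ Δx = 148.5 m.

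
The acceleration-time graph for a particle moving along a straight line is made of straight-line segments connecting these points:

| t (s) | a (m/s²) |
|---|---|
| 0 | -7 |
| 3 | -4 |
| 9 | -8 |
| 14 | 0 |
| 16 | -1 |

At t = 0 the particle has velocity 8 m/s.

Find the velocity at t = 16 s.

Δv equals the area under the a-t graph; then v = v₀ + Δv.
0–3 s: ½(-7 + -4)(3) = -16.5 m/s
3–9 s: ½(-4 + -8)(6) = -36 m/s
9–14 s: ½(-8 + 0)(5) = -20 m/s
14–16 s: ½(0 + -1)(2) = -1 m/s
Δv = -73.5 m/s, so v(16) = 8 + (-73.5) = -65.5 m/s.

-65.5 m/s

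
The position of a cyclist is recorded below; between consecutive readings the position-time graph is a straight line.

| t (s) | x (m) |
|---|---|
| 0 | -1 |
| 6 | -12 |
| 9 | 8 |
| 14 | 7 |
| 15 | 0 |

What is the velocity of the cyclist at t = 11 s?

-0.2 m/s

Velocity is the slope of the x-t graph on 9–14 s: (7 − 8)/(14 − 9) = -0.2 m/s.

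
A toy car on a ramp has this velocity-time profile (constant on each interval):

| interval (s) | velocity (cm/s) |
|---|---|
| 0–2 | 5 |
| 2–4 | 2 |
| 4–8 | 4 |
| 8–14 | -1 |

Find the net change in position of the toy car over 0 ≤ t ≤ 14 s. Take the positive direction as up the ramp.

24 cm

Displacement is the signed area under the v-t curve.
0–2 s: 5 × 2 = 10 cm
2–4 s: 2 × 2 = 4 cm
4–8 s: 4 × 4 = 16 cm
8–14 s: -1 × 6 = -6 cm
Net displacement = 24 cm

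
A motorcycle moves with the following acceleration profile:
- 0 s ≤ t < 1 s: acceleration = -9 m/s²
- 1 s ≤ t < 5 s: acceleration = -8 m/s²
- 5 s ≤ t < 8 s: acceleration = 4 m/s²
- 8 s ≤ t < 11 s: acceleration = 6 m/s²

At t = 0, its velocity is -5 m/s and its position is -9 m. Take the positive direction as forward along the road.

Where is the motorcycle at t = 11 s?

On each constant-a segment, Δv = aΔt and Δx = v₀Δt + ½aΔt²; chain segment to segment.
0–1 s: v starts -5 m/s; Δx = -5·1 + ½·-9·1² = -9.5 m; v ends -14 m/s.
1–5 s: v starts -14 m/s; Δx = -14·4 + ½·-8·4² = -120 m; v ends -46 m/s.
5–8 s: v starts -46 m/s; Δx = -46·3 + ½·4·3² = -120 m; v ends -34 m/s.
8–11 s: v starts -34 m/s; Δx = -34·3 + ½·6·3² = -75 m; v ends -16 m/s.
x(11) = -9 + Σ Δx = -333.5 m.

-333.5 m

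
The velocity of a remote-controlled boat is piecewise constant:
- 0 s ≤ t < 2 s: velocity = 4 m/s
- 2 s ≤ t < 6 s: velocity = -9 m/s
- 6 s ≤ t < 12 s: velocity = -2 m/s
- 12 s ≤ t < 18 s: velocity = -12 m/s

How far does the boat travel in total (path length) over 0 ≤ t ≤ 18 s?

128 m

Total distance travelled is ∫|v| dt — sum the magnitudes of each area piece.
0–2 s: |4| × 2 = 8 m
2–6 s: |-9| × 4 = 36 m
6–12 s: |-2| × 6 = 12 m
12–18 s: |-12| × 6 = 72 m
Total distance = 128 m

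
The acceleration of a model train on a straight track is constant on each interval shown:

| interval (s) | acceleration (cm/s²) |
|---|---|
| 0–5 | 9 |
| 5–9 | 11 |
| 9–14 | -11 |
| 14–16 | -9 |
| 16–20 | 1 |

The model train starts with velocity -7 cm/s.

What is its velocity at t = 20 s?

Δv equals the area under the a-t graph; then v = v₀ + Δv.
0–5 s: 9 × 5 = 45 cm/s
5–9 s: 11 × 4 = 44 cm/s
9–14 s: -11 × 5 = -55 cm/s
14–16 s: -9 × 2 = -18 cm/s
16–20 s: 1 × 4 = 4 cm/s
Δv = 20 cm/s, so v(20) = -7 + (20) = 13 cm/s.

13 cm/s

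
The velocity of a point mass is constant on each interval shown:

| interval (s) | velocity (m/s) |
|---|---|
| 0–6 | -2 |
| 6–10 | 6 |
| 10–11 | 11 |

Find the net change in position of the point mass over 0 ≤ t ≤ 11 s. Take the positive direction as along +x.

23 m

Displacement is the signed area under the v-t curve.
0–6 s: -2 × 6 = -12 m
6–10 s: 6 × 4 = 24 m
10–11 s: 11 × 1 = 11 m
Net displacement = 23 m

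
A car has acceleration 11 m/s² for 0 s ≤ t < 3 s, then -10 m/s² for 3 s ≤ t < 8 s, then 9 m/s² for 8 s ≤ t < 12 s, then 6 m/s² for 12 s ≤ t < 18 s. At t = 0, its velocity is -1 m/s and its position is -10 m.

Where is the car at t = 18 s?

On each constant-a segment, Δv = aΔt and Δx = v₀Δt + ½aΔt²; chain segment to segment.
0–3 s: v starts -1 m/s; Δx = -1·3 + ½·11·3² = 46.5 m; v ends 32 m/s.
3–8 s: v starts 32 m/s; Δx = 32·5 + ½·-10·5² = 35 m; v ends -18 m/s.
8–12 s: v starts -18 m/s; Δx = -18·4 + ½·9·4² = 0 m; v ends 18 m/s.
12–18 s: v starts 18 m/s; Δx = 18·6 + ½·6·6² = 216 m; v ends 54 m/s.
x(18) = -10 + Σ Δx = 287.5 m.

287.5 m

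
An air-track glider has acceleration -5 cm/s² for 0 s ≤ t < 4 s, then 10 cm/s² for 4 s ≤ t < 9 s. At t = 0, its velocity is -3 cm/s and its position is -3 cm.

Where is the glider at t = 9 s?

-45 cm

On each constant-a segment, Δv = aΔt and Δx = v₀Δt + ½aΔt²; chain segment to segment.
0–4 s: v starts -3 cm/s; Δx = -3·4 + ½·-5·4² = -52 cm; v ends -23 cm/s.
4–9 s: v starts -23 cm/s; Δx = -23·5 + ½·10·5² = 10 cm; v ends 27 cm/s.
x(9) = -3 + Σ Δx = -45 cm.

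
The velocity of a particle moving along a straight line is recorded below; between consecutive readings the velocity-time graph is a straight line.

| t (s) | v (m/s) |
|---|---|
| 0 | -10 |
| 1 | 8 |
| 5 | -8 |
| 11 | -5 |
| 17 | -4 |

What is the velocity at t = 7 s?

-7 m/s

On 5–11 s the graph is linear from -8 to -5 m/s: v(7) = -8 + (-5 − -8)·(7 − 5)/(11 − 5) = -7 m/s.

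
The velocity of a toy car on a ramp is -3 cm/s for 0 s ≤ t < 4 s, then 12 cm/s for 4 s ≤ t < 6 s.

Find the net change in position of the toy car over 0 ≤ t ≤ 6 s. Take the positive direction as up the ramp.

12 cm

Displacement is the signed area under the v-t curve.
0–4 s: -3 × 4 = -12 cm
4–6 s: 12 × 2 = 24 cm
Net displacement = 12 cm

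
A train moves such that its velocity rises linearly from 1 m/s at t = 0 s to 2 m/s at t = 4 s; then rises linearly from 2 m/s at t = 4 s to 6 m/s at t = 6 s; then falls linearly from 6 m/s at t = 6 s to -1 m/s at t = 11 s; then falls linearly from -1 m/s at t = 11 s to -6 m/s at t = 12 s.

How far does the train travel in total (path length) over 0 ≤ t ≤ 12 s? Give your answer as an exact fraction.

Distance (not displacement) is the total path length: add the absolute areas under v-t.
0–4 s: |½(1 + 2)(4)| = 6 m
4–6 s: |½(2 + 6)(2)| = 8 m
6–11 s: v = 0 at t = 72/7 s; triangle areas 90/7 + 5/14 = 185/14 m
11–12 s: |½(-1 + -6)(1)| = 3.5 m
Total distance = 215/7 m

215/7 m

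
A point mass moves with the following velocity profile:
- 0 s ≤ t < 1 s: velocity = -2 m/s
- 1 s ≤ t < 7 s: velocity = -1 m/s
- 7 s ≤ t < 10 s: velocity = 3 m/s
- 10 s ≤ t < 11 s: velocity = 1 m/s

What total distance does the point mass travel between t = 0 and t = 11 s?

18 m

Total distance travelled is ∫|v| dt — sum the magnitudes of each area piece.
0–1 s: |-2| × 1 = 2 m
1–7 s: |-1| × 6 = 6 m
7–10 s: |3| × 3 = 9 m
10–11 s: |1| × 1 = 1 m
Total distance = 18 m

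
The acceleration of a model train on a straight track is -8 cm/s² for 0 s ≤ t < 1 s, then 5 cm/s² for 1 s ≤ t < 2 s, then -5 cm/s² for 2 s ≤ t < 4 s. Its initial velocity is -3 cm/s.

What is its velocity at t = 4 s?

-16 cm/s

Δv equals the area under the a-t graph; then v = v₀ + Δv.
0–1 s: -8 × 1 = -8 cm/s
1–2 s: 5 × 1 = 5 cm/s
2–4 s: -5 × 2 = -10 cm/s
Δv = -13 cm/s, so v(4) = -3 + (-13) = -16 cm/s.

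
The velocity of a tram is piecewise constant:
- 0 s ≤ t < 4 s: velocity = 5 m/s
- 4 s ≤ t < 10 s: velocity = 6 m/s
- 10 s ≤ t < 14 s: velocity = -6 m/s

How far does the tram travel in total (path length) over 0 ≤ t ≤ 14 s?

Total distance travelled is ∫|v| dt — sum the magnitudes of each area piece.
0–4 s: |5| × 4 = 20 m
4–10 s: |6| × 6 = 36 m
10–14 s: |-6| × 4 = 24 m
Total distance = 80 m

80 m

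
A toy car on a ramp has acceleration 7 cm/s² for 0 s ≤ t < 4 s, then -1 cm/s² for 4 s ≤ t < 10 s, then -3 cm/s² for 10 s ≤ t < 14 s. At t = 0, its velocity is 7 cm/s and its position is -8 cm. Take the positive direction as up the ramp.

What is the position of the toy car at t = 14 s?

360 cm

On each constant-a segment, Δv = aΔt and Δx = v₀Δt + ½aΔt²; chain segment to segment.
0–4 s: v starts 7 cm/s; Δx = 7·4 + ½·7·4² = 84 cm; v ends 35 cm/s.
4–10 s: v starts 35 cm/s; Δx = 35·6 + ½·-1·6² = 192 cm; v ends 29 cm/s.
10–14 s: v starts 29 cm/s; Δx = 29·4 + ½·-3·4² = 92 cm; v ends 17 cm/s.
x(14) = -8 + Σ Δx = 360 cm.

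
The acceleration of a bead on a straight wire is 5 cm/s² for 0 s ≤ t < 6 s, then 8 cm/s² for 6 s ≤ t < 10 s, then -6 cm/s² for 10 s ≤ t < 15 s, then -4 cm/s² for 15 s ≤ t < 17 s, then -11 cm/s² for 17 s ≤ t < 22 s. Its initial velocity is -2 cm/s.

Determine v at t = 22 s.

-33 cm/s

Δv equals the area under the a-t graph; then v = v₀ + Δv.
0–6 s: 5 × 6 = 30 cm/s
6–10 s: 8 × 4 = 32 cm/s
10–15 s: -6 × 5 = -30 cm/s
15–17 s: -4 × 2 = -8 cm/s
17–22 s: -11 × 5 = -55 cm/s
Δv = -31 cm/s, so v(22) = -2 + (-31) = -33 cm/s.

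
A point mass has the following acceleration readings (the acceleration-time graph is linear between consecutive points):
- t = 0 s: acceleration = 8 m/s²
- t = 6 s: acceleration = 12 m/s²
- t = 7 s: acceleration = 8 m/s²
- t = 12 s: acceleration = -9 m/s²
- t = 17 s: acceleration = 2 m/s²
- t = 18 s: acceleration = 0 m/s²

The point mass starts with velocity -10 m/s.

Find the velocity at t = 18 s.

41 m/s

Δv equals the area under the a-t graph; then v = v₀ + Δv.
0–6 s: ½(8 + 12)(6) = 60 m/s
6–7 s: ½(12 + 8)(1) = 10 m/s
7–12 s: ½(8 + -9)(5) = -2.5 m/s
12–17 s: ½(-9 + 2)(5) = -17.5 m/s
17–18 s: ½(2 + 0)(1) = 1 m/s
Δv = 51 m/s, so v(18) = -10 + (51) = 41 m/s.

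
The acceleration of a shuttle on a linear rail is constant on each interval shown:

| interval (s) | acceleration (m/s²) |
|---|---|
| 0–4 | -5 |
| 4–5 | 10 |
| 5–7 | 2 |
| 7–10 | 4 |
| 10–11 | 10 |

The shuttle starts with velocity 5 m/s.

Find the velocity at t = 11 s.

21 m/s

Δv equals the area under the a-t graph; then v = v₀ + Δv.
0–4 s: -5 × 4 = -20 m/s
4–5 s: 10 × 1 = 10 m/s
5–7 s: 2 × 2 = 4 m/s
7–10 s: 4 × 3 = 12 m/s
10–11 s: 10 × 1 = 10 m/s
Δv = 16 m/s, so v(11) = 5 + (16) = 21 m/s.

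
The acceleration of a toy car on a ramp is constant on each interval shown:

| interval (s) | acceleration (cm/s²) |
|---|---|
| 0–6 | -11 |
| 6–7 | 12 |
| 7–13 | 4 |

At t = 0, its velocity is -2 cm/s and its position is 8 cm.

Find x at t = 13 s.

On each constant-a segment, Δv = aΔt and Δx = v₀Δt + ½aΔt²; chain segment to segment.
0–6 s: v starts -2 cm/s; Δx = -2·6 + ½·-11·6² = -210 cm; v ends -68 cm/s.
6–7 s: v starts -68 cm/s; Δx = -68·1 + ½·12·1² = -62 cm; v ends -56 cm/s.
7–13 s: v starts -56 cm/s; Δx = -56·6 + ½·4·6² = -264 cm; v ends -32 cm/s.
x(13) = 8 + Σ Δx = -528 cm.

-528 cm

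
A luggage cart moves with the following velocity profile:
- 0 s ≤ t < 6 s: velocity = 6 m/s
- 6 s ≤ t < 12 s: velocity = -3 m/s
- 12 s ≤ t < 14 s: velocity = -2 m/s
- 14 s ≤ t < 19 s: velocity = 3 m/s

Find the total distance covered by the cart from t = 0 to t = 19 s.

73 m

Total distance travelled is ∫|v| dt — sum the magnitudes of each area piece.
0–6 s: |6| × 6 = 36 m
6–12 s: |-3| × 6 = 18 m
12–14 s: |-2| × 2 = 4 m
14–19 s: |3| × 5 = 15 m
Total distance = 73 m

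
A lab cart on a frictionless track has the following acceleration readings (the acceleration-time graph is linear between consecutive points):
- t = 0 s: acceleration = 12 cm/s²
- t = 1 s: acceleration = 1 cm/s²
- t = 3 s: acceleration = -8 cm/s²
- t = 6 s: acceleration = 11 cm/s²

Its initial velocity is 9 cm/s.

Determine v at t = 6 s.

Δv equals the area under the a-t graph; then v = v₀ + Δv.
0–1 s: ½(12 + 1)(1) = 6.5 cm/s
1–3 s: ½(1 + -8)(2) = -7 cm/s
3–6 s: ½(-8 + 11)(3) = 4.5 cm/s
Δv = 4 cm/s, so v(6) = 9 + (4) = 13 cm/s.

13 cm/s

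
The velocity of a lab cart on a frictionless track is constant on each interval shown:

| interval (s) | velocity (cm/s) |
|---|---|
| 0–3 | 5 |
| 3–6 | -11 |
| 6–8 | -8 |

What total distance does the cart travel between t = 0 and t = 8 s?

Total distance travelled is ∫|v| dt — sum the magnitudes of each area piece.
0–3 s: |5| × 3 = 15 cm
3–6 s: |-11| × 3 = 33 cm
6–8 s: |-8| × 2 = 16 cm
Total distance = 64 cm

64 cm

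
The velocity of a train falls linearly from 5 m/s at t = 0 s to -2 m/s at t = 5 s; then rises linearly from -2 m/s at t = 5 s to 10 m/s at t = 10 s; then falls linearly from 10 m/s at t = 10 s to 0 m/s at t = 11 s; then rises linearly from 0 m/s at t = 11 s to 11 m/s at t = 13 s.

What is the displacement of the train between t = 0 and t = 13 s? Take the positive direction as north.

43.5 m

Displacement is the signed area under the v-t curve.
0–5 s: ½(5 + -2)(5) = 7.5 m
5–10 s: ½(-2 + 10)(5) = 20 m
10–11 s: ½(10 + 0)(1) = 5 m
11–13 s: ½(0 + 11)(2) = 11 m
Net displacement = 43.5 m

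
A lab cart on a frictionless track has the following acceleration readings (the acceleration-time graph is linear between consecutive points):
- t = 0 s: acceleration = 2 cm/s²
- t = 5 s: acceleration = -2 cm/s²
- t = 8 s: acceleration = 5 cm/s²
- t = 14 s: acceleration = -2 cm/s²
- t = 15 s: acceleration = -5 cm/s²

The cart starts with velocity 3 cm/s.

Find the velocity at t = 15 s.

13 cm/s

Δv equals the area under the a-t graph; then v = v₀ + Δv.
0–5 s: ½(2 + -2)(5) = 0 cm/s
5–8 s: ½(-2 + 5)(3) = 4.5 cm/s
8–14 s: ½(5 + -2)(6) = 9 cm/s
14–15 s: ½(-2 + -5)(1) = -3.5 cm/s
Δv = 10 cm/s, so v(15) = 3 + (10) = 13 cm/s.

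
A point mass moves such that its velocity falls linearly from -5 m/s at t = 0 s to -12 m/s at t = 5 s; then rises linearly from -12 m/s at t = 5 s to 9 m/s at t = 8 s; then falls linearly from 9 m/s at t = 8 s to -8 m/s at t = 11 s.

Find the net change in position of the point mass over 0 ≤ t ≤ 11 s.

Net displacement equals the area under the velocity-time graph (areas below the axis count negative).
0–5 s: ½(-5 + -12)(5) = -42.5 m
5–8 s: ½(-12 + 9)(3) = -4.5 m
8–11 s: ½(9 + -8)(3) = 1.5 m
Net displacement = -45.5 m

-45.5 m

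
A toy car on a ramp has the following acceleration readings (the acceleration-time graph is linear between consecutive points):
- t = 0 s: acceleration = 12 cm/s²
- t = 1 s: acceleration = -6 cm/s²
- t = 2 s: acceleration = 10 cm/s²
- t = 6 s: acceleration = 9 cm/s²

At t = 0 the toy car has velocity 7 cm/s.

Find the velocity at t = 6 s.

50 cm/s

Δv equals the area under the a-t graph; then v = v₀ + Δv.
0–1 s: ½(12 + -6)(1) = 3 cm/s
1–2 s: ½(-6 + 10)(1) = 2 cm/s
2–6 s: ½(10 + 9)(4) = 38 cm/s
Δv = 43 cm/s, so v(6) = 7 + (43) = 50 cm/s.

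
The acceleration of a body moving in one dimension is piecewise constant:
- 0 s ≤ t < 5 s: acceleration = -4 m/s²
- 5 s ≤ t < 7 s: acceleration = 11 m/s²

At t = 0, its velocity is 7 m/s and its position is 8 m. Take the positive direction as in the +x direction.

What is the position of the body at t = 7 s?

-11 m

On each constant-a segment, Δv = aΔt and Δx = v₀Δt + ½aΔt²; chain segment to segment.
0–5 s: v starts 7 m/s; Δx = 7·5 + ½·-4·5² = -15 m; v ends -13 m/s.
5–7 s: v starts -13 m/s; Δx = -13·2 + ½·11·2² = -4 m; v ends 9 m/s.
x(7) = 8 + Σ Δx = -11 m.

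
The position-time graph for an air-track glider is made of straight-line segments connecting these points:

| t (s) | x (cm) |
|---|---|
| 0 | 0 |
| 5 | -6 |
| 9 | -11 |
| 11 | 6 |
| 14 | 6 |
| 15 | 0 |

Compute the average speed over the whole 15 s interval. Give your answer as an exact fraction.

Average speed = (total path length)/(elapsed time); on a piecewise-linear x-t graph the path length is Σ|Δx|.
0–5 s: |Δx| = |-6 − 0| = 6 cm
5–9 s: |Δx| = |-11 − -6| = 5 cm
9–11 s: |Δx| = |6 − -11| = 17 cm
11–14 s: |Δx| = |6 − 6| = 0 cm
14–15 s: |Δx| = |0 − 6| = 6 cm
Total path = 34 cm; average speed = 34/15 = 34/15 cm/s.

34/15 cm/s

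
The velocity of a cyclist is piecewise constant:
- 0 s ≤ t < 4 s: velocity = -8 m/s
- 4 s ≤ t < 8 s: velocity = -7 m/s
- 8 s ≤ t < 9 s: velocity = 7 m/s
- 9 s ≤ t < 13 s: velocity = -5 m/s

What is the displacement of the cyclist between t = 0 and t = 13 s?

Displacement is the signed area under the v-t curve.
0–4 s: -8 × 4 = -32 m
4–8 s: -7 × 4 = -28 m
8–9 s: 7 × 1 = 7 m
9–13 s: -5 × 4 = -20 m
Net displacement = -73 m

-73 m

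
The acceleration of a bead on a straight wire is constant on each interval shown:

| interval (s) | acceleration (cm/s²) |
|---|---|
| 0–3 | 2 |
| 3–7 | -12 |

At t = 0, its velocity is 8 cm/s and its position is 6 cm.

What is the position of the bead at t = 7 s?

On each constant-a segment, Δv = aΔt and Δx = v₀Δt + ½aΔt²; chain segment to segment.
0–3 s: v starts 8 cm/s; Δx = 8·3 + ½·2·3² = 33 cm; v ends 14 cm/s.
3–7 s: v starts 14 cm/s; Δx = 14·4 + ½·-12·4² = -40 cm; v ends -34 cm/s.
x(7) = 6 + Σ Δx = -1 cm.

-1 cm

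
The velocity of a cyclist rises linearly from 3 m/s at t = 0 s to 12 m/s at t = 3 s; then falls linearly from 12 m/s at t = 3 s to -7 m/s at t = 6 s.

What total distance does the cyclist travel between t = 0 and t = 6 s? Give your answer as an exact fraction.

717/19 m

Total distance travelled is ∫|v| dt — sum the magnitudes of each area piece.
0–3 s: |½(3 + 12)(3)| = 22.5 m
3–6 s: v = 0 at t = 93/19 s; triangle areas 216/19 + 147/38 = 579/38 m
Total distance = 717/19 m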